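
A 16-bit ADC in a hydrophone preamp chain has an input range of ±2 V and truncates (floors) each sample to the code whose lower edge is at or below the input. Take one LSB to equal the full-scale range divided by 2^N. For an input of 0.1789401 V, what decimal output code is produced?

35699

Range = 2 − (-2) = 4 V. LSB = 4 V / 2^16 ≈ 61.04 µV.
code = ⌊(V_in − V_min)/LSB⌋ = ⌊(V_in − V_min) × 2^16 / range⌋
     = ⌊(0.1789401 − (-2)) × 65536 / 4⌋ = ⌊2.1789401 × 65536/4⌋
     = ⌊35699.755⌋ = 35699.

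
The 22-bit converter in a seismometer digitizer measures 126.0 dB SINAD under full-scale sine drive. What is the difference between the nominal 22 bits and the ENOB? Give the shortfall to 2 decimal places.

1.36 bits

Effective bits = (126.0 − 1.76)/6.02 = 20.6379.
Shortfall = 22 − 20.6379 = 1.3621 bits.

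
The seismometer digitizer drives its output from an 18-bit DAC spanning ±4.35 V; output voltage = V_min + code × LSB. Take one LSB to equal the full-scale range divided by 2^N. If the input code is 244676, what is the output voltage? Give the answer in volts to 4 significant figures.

3.770 V

Span: 4.35 V − (-4.35 V) = 8.7 V. LSB = 8.7 V / 2^18.
Output = V_min + (244676/262144) × range = -4.35 + 0.933365 × 8.7 V
      = -4.35 + 8.12027 = 3.77027 V.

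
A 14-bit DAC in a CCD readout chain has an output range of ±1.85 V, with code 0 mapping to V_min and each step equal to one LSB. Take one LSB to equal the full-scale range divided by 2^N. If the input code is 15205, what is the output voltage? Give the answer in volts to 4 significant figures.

Span: 1.85 V − (-1.85 V) = 3.7 V. LSB = 3.7 V / 2^14.
V_out = V_min + code × LSB = -1.85 V + 15205 × 3.7 V / 16384
      = -1.85 V + 3.43375 V = 1.58375 V.

1.584 V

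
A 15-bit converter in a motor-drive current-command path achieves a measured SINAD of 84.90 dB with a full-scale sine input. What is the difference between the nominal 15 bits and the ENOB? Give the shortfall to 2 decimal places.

1.19 bits

ENOB = (SINAD − 1.76)/6.02 = (84.90 − 1.76)/6.02 = 13.8106 bits.
15 − 13.8106 = 1.19 bits below nominal.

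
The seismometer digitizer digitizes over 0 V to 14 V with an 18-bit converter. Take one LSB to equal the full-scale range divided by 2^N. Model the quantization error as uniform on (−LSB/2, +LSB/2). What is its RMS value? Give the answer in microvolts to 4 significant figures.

Range is 14 V.
Step size = 14/262144 V = 53.4058 µV.
RMS of a uniform error over width LSB is LSB/√12 = 15.42 µV.

15.42 µV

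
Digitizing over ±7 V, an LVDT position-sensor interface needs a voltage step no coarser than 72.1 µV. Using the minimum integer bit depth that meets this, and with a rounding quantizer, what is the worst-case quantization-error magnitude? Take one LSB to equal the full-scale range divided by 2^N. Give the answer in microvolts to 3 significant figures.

Range = 7 − (-7) = 14 V.
Required number of levels: 14/72.1 µV = 194170; smallest N with 2^N ≥ that is 18.
LSB = 14 V ÷ 2^18 = 14/262144 V = 53.406 µV.
|e|_max = LSB/2 = 26.7 µV.

26.7 µV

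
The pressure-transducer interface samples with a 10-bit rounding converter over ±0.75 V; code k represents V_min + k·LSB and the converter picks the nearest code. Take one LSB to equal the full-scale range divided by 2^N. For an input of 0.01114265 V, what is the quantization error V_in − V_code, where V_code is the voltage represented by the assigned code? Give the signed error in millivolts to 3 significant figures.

−0.576 mV

Range = 0.75 − (-0.75) = 1.5 V. LSB = 1.5 V / 2^10 ≈ 1.465 mV.
(0.01114265 − (-0.75)) / LSB = 0.76114265 × 1024/1.5 = 519.6067. Nearest integer: k = 520.
V_code = -0.75 + (520/1024) × 1.5 = 0.01171875000 V.
e = 0.01114265 − (0.01171875000) = −0.576 mV.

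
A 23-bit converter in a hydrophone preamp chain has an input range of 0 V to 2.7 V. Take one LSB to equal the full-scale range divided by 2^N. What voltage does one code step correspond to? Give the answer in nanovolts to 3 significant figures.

322 nV

Range is 2.7 V.
2^23 = 8388608 levels.
LSB = 2.7 V / 2^23 = 322 nV.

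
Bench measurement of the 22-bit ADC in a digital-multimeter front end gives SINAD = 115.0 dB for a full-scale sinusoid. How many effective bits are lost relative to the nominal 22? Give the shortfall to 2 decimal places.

Effective bits = (115.0 − 1.76)/6.02 = 18.8106.
Shortfall = 22 − 18.8106 = 3.1894 bits.

3.19 bits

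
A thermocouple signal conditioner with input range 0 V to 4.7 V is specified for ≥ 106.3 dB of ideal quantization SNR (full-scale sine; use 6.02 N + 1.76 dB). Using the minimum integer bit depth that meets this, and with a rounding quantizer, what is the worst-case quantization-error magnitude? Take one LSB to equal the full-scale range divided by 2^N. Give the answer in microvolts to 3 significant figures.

Range is 4.7 V.
6.02 N + 1.76 ≥ 106.3 gives N ≥ 17.365, so the minimum integer is 18.
Step size = 4.7/262144 V = 17.929 µV.
Half an LSB is 8.96 µV.

8.96 µV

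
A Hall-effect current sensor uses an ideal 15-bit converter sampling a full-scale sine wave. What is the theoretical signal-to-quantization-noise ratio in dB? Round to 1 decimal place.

92.1 dB

6.02(15) + 1.76 = 90.30 + 1.76 = 92.06 dB.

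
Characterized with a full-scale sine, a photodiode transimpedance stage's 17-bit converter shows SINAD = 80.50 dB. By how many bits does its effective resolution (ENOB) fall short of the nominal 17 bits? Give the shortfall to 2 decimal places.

N_eff = (80.50 − 1.76)/6.02 = 13.0797 bits.
Shortfall = 17 − 13.0797 = 3.9203 bits.

3.92 bits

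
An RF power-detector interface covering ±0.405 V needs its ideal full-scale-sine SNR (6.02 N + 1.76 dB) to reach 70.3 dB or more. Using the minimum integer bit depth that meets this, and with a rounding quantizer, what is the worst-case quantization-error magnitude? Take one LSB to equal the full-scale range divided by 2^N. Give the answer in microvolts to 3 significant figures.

Full-scale range = 0.405 V − (-0.405 V) = 0.81 V.
N ≥ (70.3 − 1.76)/6.02 = 11.385 → N_min = 12.
One LSB is 0.81 V / 4096 = 197.75 µV.
Max error for round-to-nearest is LSB/2 = 98.9 µV.

98.9 µV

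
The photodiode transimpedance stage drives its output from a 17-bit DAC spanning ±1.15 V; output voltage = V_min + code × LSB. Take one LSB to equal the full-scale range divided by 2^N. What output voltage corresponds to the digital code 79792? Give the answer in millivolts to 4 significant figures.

250.2 mV

Range = 1.15 − (-1.15) = 2.3 V. LSB = 2.3 V / 2^17.
V_out = -1.15 + 79792 × (2.3/131072) V
      = -1.15 + 1.40016 = 0.250159 V.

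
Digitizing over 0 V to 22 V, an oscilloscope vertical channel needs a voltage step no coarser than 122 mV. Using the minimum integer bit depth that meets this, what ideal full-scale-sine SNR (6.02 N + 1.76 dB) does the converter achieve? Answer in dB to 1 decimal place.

Span = 22 V.
Levels needed ≥ 22/122 mV = 180.3. 2^8 = 256 suffices, so N_min = 8.
6.02(8) + 1.76 = 49.92 dB.

49.9 dB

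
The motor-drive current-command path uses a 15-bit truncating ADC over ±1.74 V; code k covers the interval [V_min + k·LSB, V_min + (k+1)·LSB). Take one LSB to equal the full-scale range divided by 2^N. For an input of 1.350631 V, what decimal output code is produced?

29101

Full-scale range = 1.74 V − (-1.74 V) = 3.48 V. LSB = 3.48 V / 2^15 ≈ 106.2 µV.
V_in − V_min = 1.350631 − (-1.74) = 3.090631 V.
Divide by LSB: 3.090631 × 32768/3.48 = 29101.6657.
Truncating gives code 29101.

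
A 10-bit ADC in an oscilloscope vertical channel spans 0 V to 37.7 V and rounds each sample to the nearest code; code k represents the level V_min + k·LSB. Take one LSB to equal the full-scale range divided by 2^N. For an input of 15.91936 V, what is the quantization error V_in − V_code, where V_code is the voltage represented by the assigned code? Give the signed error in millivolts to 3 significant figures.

Full-scale range = 37.7 V. LSB = 37.7 V / 2^10 ≈ 36.82 mV.
(V_in − V_min)/LSB = (15.91936 − (0)) × 1024/37.7 = 432.3985 → nearest code k = 432.
V_code = V_min + k × range/2^10 = 0 + 432 × 37.7/1024 = 15.90468750 V.
Error = V_in − V_code = 15.91936 − (15.90468750) = +14.7 mV.

+14.7 mV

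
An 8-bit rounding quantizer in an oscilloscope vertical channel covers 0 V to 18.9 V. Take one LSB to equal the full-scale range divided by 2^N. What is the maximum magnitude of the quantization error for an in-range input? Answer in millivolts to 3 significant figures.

36.9 mV

Full-scale range = 18.9 V.
LSB = 18.9 V / 2^8 = 73.828 mV.
A rounding quantizer has |error| ≤ LSB/2 = 36.9 mV.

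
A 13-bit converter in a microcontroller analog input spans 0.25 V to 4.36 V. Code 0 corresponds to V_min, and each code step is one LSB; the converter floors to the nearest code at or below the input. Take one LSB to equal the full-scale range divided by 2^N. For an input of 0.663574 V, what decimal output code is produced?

Span: 4.36 V − (0.25 V) = 4.11 V. LSB = 4.11 V / 2^13 ≈ 0.5017 mV.
(V_in − V_min) × 2^13/range = (0.663574 − (0.25)) × 8192/4.11 = 824.330.
Floor → code = 824.

824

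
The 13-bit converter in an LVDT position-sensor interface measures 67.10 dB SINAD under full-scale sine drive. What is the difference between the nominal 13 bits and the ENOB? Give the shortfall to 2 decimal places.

2.15 bits

N_eff = (67.10 − 1.76)/6.02 = 10.8538 bits.
Shortfall = 13 − 10.8538 = 2.1462 bits.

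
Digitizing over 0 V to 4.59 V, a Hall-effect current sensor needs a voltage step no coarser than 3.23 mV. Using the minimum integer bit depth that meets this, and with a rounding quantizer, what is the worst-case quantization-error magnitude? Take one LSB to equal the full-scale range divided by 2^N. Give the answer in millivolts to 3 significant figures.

1.12 mV

V_FS = 4.59 V.
Required number of levels: 4.59/3.23 mV = 1421.1; smallest N with 2^N ≥ that is 11.
LSB = 4.59 V ÷ 2^11 = 4.59/2048 V = 2.2412 mV.
Half an LSB is 1.12 mV.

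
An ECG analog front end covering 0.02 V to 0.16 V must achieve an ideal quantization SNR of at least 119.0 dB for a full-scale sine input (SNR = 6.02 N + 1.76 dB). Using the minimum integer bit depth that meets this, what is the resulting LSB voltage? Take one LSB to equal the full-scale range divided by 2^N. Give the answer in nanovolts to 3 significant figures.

Range = 0.16 − (0.02) = 0.14 V.
N ≥ (119.0 − 1.76)/6.02 = 19.475 → N_min = 20.
One LSB is 0.14 V / 1048576 = 134 nV.

134 nV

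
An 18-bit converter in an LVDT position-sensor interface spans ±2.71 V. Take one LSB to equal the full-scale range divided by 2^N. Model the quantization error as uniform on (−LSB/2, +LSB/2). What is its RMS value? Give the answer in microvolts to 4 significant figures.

5.969 µV

Span: 2.71 V − (-2.71 V) = 5.42 V.
Step size = 5.42/262144 V = 20.6757 µV.
V_rms = LSB/√12 = 20.6757 µV / √12 = 5.969 µV.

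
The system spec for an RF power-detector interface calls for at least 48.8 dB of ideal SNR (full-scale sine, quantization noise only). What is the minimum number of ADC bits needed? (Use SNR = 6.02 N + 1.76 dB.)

8 bits

Required N = ⌈(48.8 − 1.76)/6.02⌉ = ⌈7.814⌉ = 8.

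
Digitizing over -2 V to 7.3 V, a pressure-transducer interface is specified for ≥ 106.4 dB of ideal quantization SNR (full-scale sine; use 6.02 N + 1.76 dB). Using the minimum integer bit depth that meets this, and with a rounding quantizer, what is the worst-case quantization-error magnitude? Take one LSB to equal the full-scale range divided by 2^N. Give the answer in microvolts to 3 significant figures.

17.7 µV

Full-scale range = 7.3 V − (-2 V) = 9.3 V.
Solving 6.02 N ≥ 106.4 − 1.76: N ≥ 17.382. Round up → N = 18.
LSB = 9.3 V / 2^18 = 35.477 µV.
Half an LSB is 17.7 µV.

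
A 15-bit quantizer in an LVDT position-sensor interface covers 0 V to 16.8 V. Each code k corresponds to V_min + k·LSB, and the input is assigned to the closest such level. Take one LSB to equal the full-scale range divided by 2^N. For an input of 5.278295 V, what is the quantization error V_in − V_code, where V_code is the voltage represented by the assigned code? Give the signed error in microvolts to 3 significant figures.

+96.8 µV

Span = 16.8 V. LSB = 16.8 V / 2^15 ≈ 0.5127 mV.
Position in LSBs: (5.278295 − (0)) × 32768/16.8 = 10295.1887; rounding gives k = 10295.
V_code = 0 + (10295/32768) × 16.8 = 5.2781982422 V.
V_in − V_code = 5.278295 − (5.2781982422) = +96.8 µV.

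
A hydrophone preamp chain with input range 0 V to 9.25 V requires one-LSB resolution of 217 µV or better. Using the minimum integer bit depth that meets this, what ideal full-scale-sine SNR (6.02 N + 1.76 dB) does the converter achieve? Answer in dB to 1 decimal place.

Span = 9.25 V.
Required number of levels: 9.25/217 µV = 42627; smallest N with 2^N ≥ that is 16.
6.02(16) + 1.76 = 98.08 dB.

98.1 dB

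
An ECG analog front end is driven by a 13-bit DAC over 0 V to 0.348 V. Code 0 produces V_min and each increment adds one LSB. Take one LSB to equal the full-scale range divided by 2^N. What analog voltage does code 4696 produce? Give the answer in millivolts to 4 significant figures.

199.5 mV

Span = 0.348 V. LSB = 0.348 V / 2^13.
V_out = 0 + 4696 × (0.348/8192) V
      = 0 V + 0.199488 V = 0.199488 V.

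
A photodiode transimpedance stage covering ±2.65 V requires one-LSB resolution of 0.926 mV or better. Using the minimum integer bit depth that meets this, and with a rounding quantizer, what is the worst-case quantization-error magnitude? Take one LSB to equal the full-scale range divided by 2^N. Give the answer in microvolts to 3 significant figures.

The full-scale span is 2.65 − (-2.65) = 5.3 V.
Levels needed ≥ 5.3/0.926 mV = 5724. 2^13 = 8192 suffices, so N_min = 13.
One LSB is 5.3 V / 8192 = 0.64697 mV.
Max error for round-to-nearest is LSB/2 = 323 µV.

323 µV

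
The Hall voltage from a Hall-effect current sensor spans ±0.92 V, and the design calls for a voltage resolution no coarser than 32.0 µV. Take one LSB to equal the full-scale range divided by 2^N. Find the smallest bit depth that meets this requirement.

16 bits

Range = 0.92 − (-0.92) = 1.84 V.
Levels needed ≥ 1.84/32.0 µV = 57500. 2^16 = 65536 suffices, so N_min = 16.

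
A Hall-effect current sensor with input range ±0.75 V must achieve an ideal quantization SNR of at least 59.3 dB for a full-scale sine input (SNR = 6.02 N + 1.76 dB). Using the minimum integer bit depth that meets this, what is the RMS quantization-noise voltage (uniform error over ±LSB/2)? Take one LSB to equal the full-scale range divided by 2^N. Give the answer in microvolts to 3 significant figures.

Range = 0.75 − (-0.75) = 1.5 V.
6.02 N + 1.76 ≥ 59.3 gives N ≥ 9.558, so the minimum integer is 10.
Step size = 1.5/1024 V = 1.4648 mV.
RMS noise = LSB/√12 = 423 µV.

423 µV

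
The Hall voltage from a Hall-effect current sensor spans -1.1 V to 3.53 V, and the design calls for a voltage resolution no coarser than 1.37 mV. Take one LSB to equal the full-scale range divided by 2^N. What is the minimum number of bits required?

Span: 3.53 V − (-1.1 V) = 4.63 V.
Need 2^N ≥ 4.63 V / 1.37 mV = 3380 → N_min = 12.

12 bits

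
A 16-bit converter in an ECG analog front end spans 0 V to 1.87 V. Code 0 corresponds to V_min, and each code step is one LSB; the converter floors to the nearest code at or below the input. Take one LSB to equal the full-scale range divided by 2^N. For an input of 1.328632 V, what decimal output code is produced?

46563

V_FS = 1.87 V. LSB = 1.87 V / 2^16 ≈ 28.53 µV.
(V_in − V_min) × 2^16/range = (1.328632 − (0)) × 65536/1.87 = 46563.223.
Floor → code = 46563.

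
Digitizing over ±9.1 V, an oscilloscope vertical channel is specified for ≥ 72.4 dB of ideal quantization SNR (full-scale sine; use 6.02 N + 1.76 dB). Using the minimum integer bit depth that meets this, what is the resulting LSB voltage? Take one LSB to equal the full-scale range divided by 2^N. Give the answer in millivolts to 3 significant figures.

4.44 mV

Range = 9.1 − (-9.1) = 18.2 V.
Required N = ⌈(72.4 − 1.76)/6.02⌉ = ⌈11.734⌉ = 12.
One LSB is 18.2 V / 4096 = 4.44 mV.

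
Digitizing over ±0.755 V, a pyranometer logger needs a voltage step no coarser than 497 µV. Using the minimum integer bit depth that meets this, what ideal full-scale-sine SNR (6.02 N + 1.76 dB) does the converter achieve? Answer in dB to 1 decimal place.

74.0 dB

Full-scale range = 0.755 V − (-0.755 V) = 1.51 V.
Required number of levels: 1.51/497 µV = 3038.2; smallest N with 2^N ≥ that is 12.
SNR = 6.02 × 12 + 1.76 = 74.00 dB.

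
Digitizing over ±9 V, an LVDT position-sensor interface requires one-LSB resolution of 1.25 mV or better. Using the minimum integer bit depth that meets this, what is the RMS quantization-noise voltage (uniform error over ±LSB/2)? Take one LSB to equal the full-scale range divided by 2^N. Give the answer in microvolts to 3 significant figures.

Full-scale range = 9 V − (-9 V) = 18 V.
Need 2^N ≥ 18 V / 1.25 mV = 14400 → N_min = 14.
LSB = 18 V / 2^14 = 1.0986 mV.
σ_q = LSB/√12 = 1.0986 mV/3.4641 = 317 µV.

317 µV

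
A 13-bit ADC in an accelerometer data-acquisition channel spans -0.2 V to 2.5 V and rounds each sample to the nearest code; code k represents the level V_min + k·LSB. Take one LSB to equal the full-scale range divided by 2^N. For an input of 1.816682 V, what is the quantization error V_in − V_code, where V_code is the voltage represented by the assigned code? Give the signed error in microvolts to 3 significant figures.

Span: 2.5 V − (-0.2 V) = 2.7 V. LSB = 2.7 V / 2^13 ≈ 329.6 µV.
Position in LSBs: (1.816682 − (-0.2)) × 8192/2.7 = 6118.7626; rounding gives k = 6119.
Reconstructed level: -0.2 + 6119 × 2.7/8192 V = 1.816760254 V.
e = 1.816682 − (1.816760254) = −78.3 µV.

−78.3 µV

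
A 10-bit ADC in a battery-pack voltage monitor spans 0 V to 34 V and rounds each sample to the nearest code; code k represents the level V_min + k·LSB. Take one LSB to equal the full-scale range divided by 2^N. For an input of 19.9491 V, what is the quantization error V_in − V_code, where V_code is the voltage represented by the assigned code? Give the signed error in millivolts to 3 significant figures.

Span = 34 V. LSB = 34 V / 2^10 ≈ 33.20 mV.
Position in LSBs: (19.9491 − (0)) × 1024/34 = 600.8200; rounding gives k = 601.
V_code = V_min + k × range/2^10 = 0 + 601 × 34/1024 = 19.95507813 V.
V_in − V_code = 19.9491 − (19.95507813) = −5.98 mV.

−5.98 mV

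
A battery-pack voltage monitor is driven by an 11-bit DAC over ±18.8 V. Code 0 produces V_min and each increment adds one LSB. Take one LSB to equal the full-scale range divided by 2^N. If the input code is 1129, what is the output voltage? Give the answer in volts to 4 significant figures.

1.928 V

Range = 18.8 − (-18.8) = 37.6 V. LSB = 37.6 V / 2^11.
V_out = V_min + code × LSB = -18.8 V + 1129 × 37.6 V / 2048
      = -18.8 + 20.7277 = 1.92773 V.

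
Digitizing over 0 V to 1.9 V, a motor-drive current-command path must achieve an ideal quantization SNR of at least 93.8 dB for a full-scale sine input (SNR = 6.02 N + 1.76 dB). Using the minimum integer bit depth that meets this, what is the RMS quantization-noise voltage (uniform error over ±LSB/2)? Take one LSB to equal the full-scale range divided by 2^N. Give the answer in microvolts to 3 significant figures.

V_FS = 1.9 V.
N ≥ (93.8 − 1.76)/6.02 = 15.289 → N_min = 16.
One LSB is 1.9 V / 65536 = 28.992 µV.
V_rms = LSB/√12 = 8.37 µV.

8.37 µV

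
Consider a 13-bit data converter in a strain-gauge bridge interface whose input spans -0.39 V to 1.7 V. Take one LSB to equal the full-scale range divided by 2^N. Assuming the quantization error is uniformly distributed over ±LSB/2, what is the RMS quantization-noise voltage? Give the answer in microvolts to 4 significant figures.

73.65 µV

The full-scale span is 1.7 − (-0.39) = 2.09 V.
LSB = 2.09 V ÷ 2^13 = 2.09/8192 V = 255.127 µV.
For a uniform distribution on [−LSB/2, +LSB/2], V_rms = LSB/√12 = 255.127 µV/3.4641 = 73.65 µV.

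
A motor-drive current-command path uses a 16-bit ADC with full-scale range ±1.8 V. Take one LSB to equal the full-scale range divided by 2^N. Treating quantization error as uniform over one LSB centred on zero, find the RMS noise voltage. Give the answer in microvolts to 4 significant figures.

15.86 µV

Range = 1.8 − (-1.8) = 3.6 V.
Step size = 3.6/65536 V = 54.9316 µV.
For a uniform distribution on [−LSB/2, +LSB/2], V_rms = LSB/√12 = 54.9316 µV/3.4641 = 15.86 µV.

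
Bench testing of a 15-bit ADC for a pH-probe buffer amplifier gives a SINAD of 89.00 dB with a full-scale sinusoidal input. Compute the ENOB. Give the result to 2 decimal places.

ENOB = (SINAD − 1.76) / 6.02 = (89.00 − 1.76) / 6.02 = 87.24 / 6.02 = 14.4917.

14.49 bits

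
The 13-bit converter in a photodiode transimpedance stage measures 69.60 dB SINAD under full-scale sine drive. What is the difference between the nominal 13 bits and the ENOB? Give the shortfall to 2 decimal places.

ENOB = (SINAD − 1.76)/6.02 = (69.60 − 1.76)/6.02 = 11.2691 bits.
Shortfall = 13 − 11.2691 = 1.7309 bits.

1.73 bits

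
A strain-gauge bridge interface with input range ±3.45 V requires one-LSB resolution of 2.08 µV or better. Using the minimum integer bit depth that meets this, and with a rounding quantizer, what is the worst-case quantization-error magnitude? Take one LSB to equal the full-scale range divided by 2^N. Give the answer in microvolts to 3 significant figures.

Range = 3.45 − (-3.45) = 6.9 V.
Levels needed ≥ 6.9/2.08 µV = 3.317e6. 2^22 = 4194304 suffices, so N_min = 22.
One LSB is 6.9 V / 4194304 = 1.6451 µV.
|e|_max = LSB/2 = 0.823 µV.

0.823 µV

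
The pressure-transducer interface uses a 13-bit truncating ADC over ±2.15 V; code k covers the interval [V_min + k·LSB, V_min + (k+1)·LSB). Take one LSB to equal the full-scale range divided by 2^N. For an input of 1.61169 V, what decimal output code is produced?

Span: 2.15 V − (-2.15 V) = 4.3 V. LSB = 4.3 V / 2^13 ≈ 0.5249 mV.
code = ⌊(V_in − V_min)/LSB⌋ = ⌊(V_in − V_min) × 2^13 / range⌋
     = ⌊(1.61169 − (-2.15)) × 8192 / 4.3⌋ = ⌊3.76169 × 8192/4.3⌋
     = ⌊7166.457⌋ = 7166.

7166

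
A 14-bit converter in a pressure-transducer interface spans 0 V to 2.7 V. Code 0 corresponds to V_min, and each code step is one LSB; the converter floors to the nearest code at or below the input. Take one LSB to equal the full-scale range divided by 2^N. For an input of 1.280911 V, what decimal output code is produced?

Span = 2.7 V. LSB = 2.7 V / 2^14 ≈ 164.8 µV.
V_in − V_min = 1.280911 − (0) = 1.280911 V.
Divide by LSB: 1.280911 × 16384/2.7 = 7772.7577.
Truncating gives code 7772.

7772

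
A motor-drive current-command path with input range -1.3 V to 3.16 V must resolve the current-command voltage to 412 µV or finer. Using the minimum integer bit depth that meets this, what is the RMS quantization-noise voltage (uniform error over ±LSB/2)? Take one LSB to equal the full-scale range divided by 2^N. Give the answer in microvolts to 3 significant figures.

The full-scale span is 3.16 − (-1.3) = 4.46 V.
Need 2^N ≥ 4.46 V / 412 µV = 10830 → N_min = 14.
One LSB is 4.46 V / 16384 = 272.22 µV.
σ_q = LSB/√12 = 272.22 µV/3.4641 = 78.6 µV.

78.6 µV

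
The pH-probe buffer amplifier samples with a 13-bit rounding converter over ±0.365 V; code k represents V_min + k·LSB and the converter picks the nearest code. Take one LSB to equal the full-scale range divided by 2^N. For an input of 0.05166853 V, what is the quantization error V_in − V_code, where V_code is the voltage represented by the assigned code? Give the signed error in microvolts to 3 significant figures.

Range = 0.365 − (-0.365) = 0.73 V. LSB = 0.73 V / 2^13 ≈ 89.11 µV.
Position in LSBs: (0.05166853 − (-0.365)) × 8192/0.73 = 4675.8200; rounding gives k = 4676.
V_code = -0.365 + (4676/8192) × 0.73 = 0.05168457031 V.
Error = V_in − V_code = 0.05166853 − (0.05168457031) = −16.0 µV.

−16.0 µV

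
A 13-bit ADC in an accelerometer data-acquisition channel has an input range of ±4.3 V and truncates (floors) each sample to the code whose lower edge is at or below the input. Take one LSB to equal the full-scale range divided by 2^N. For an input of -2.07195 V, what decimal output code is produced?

2122

Full-scale range = 4.3 V − (-4.3 V) = 8.6 V. LSB = 8.6 V / 2^13 ≈ 1.050 mV.
(V_in − V_min) × 2^13/range = (-2.07195 − (-4.3)) × 8192/8.6 = 2122.347.
Floor → code = 2122.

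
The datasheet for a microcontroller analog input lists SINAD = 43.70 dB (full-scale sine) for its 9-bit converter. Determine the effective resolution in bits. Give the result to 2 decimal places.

6.97 bits

ENOB = (SINAD − 1.76) / 6.02 = (43.70 − 1.76) / 6.02 = 41.94 / 6.02 = 6.9668.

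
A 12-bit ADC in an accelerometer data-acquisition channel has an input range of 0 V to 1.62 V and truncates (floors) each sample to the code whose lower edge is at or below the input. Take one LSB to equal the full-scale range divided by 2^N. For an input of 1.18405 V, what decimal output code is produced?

Full-scale range = 1.62 V. LSB = 1.62 V / 2^12 ≈ 395.5 µV.
(V_in − V_min) × 2^12/range = (1.18405 − (0)) × 4096/1.62 = 2993.746.
Floor → code = 2993.

2993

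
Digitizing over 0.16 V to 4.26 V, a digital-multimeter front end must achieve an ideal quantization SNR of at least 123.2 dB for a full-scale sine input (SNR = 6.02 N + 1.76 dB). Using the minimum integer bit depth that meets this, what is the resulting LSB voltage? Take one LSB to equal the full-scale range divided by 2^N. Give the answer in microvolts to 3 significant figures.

Span: 4.26 V − (0.16 V) = 4.1 V.
Required N = ⌈(123.2 − 1.76)/6.02⌉ = ⌈20.173⌉ = 21.
One LSB is 4.1 V / 2097152 = 1.96 µV.

1.96 µV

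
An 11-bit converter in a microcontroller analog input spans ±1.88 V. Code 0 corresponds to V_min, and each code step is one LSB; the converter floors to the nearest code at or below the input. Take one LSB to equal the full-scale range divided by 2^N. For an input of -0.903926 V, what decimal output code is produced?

531

The full-scale span is 1.88 − (-1.88) = 3.76 V. LSB = 3.76 V / 2^11 ≈ 1.836 mV.
code = ⌊(V_in − V_min)/LSB⌋ = ⌊(V_in − V_min) × 2^11 / range⌋
     = ⌊(-0.903926 − (-1.88)) × 2048 / 3.76⌋ = ⌊0.976074 × 2048/3.76⌋
     = ⌊531.649⌋ = 531.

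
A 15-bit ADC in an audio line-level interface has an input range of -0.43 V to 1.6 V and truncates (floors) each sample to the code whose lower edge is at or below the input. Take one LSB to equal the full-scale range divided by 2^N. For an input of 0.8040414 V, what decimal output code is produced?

19919

Full-scale range = 1.6 V − (-0.43 V) = 2.03 V. LSB = 2.03 V / 2^15 ≈ 61.95 µV.
code = ⌊(V_in − V_min)/LSB⌋ = ⌊(V_in − V_min) × 2^15 / range⌋
     = ⌊(0.8040414 − (-0.43)) × 32768 / 2.03⌋ = ⌊1.2340414 × 32768/2.03⌋
     = ⌊19919.738⌋ = 19919.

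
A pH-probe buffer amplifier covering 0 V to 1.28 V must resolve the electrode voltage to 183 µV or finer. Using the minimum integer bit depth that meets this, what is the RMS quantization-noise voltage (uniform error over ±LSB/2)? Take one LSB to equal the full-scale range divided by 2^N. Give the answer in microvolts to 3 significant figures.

Full-scale range = 1.28 V.
Need 2^N ≥ 1.28 V / 183 µV = 6995 → N_min = 13.
LSB = 1.28 V ÷ 2^13 = 1.28/8192 V = 156.25 µV.
V_rms = LSB/√12 = 45.1 µV.

45.1 µV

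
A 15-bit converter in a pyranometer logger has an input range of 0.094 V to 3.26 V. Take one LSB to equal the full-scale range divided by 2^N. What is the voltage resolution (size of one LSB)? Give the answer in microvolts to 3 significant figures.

The full-scale span is 3.26 − (0.094) = 3.166 V.
Number of codes = 2^15 = 32768.
LSB = 3.166 V / 2^15 = 96.6 µV.

96.6 µV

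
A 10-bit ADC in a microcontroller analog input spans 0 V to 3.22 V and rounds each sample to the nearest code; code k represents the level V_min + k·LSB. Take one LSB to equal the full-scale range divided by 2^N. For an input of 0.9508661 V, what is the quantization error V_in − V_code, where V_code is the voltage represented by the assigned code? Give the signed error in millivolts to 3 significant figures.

+1.22 mV

V_FS = 3.22 V. LSB = 3.22 V / 2^10 ≈ 3.145 mV.
(V_in − V_min)/LSB = (0.9508661 − (0)) × 1024/3.22 = 302.3872 → nearest code k = 302.
Reconstructed level: 0 + 302 × 3.22/1024 V = 0.9496484375 V.
V_in − V_code = 0.9508661 − (0.9496484375) = +1.22 mV.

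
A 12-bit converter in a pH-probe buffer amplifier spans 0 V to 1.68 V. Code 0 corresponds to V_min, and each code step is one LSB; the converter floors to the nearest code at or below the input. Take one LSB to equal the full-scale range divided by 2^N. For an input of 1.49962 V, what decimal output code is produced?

Range is 1.68 V. LSB = 1.68 V / 2^12 ≈ 410.2 µV.
V_in − V_min = 1.49962 − (0) = 1.49962 V.
Divide by LSB: 1.49962 × 4096/1.68 = 3656.2164.
Truncating gives code 3656.

3656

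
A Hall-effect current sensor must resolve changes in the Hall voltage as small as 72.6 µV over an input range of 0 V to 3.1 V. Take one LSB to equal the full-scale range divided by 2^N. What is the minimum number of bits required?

V_FS = 3.1 V.
Need 2^N ≥ 3.1 V / 72.6 µV = 42700 → N_min = 16.

16 bits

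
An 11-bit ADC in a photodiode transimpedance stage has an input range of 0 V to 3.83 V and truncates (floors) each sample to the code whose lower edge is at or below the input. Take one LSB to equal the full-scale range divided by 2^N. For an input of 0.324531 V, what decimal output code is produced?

Full-scale range = 3.83 V. LSB = 3.83 V / 2^11 ≈ 1.870 mV.
code = ⌊(V_in − V_min)/LSB⌋ = ⌊(V_in − V_min) × 2^11 / range⌋
     = ⌊(0.324531 − (0)) × 2048 / 3.83⌋ = ⌊0.324531 × 2048/3.83⌋
     = ⌊173.535⌋ = 173.

173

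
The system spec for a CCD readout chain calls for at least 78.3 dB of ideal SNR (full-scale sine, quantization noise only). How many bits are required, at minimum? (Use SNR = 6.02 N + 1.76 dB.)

Required N = ⌈(78.3 − 1.76)/6.02⌉ = ⌈12.714⌉ = 13.

13 bits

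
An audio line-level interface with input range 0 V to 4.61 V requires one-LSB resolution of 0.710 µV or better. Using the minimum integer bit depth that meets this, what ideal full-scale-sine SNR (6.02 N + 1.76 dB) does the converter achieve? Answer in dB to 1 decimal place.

140.2 dB

V_FS = 4.61 V.
Levels needed ≥ 4.61/0.710 µV = 6.493e6. 2^23 = 8388608 suffices, so N_min = 23.
6.02(23) + 1.76 = 140.22 dB.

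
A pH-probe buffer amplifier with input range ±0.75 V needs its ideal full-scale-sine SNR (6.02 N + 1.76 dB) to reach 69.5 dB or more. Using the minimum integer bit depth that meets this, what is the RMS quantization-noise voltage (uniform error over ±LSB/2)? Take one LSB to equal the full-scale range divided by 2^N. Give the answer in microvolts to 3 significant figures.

The full-scale span is 0.75 − (-0.75) = 1.5 V.
Required N = ⌈(69.5 − 1.76)/6.02⌉ = ⌈11.252⌉ = 12.
Step size = 1.5/4096 V = 366.21 µV.
RMS noise = LSB/√12 = 106 µV.

106 µV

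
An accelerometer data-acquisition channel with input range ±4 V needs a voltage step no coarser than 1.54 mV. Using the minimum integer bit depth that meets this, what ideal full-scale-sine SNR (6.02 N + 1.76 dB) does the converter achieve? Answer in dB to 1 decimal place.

Full-scale range = 4 V − (-4 V) = 8 V.
Need 2^N ≥ 8 V / 1.54 mV = 5195 → N_min = 13.
6.02(13) + 1.76 = 80.02 dB.

80.0 dB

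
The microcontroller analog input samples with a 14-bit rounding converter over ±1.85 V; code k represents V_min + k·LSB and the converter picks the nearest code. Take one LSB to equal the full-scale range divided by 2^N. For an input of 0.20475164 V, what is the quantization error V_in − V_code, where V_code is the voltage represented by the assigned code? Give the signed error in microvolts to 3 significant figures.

Full-scale range = 1.85 V − (-1.85 V) = 3.7 V. LSB = 3.7 V / 2^14 ≈ 225.8 µV.
Position in LSBs: (0.20475164 − (-1.85)) × 16384/3.7 = 9098.6624; rounding gives k = 9099.
V_code = V_min + k × range/2^14 = -1.85 + 9099 × 3.7/16384 = 0.20482788086 V.
e = 0.20475164 − (0.20482788086) = −76.2 µV.

−76.2 µV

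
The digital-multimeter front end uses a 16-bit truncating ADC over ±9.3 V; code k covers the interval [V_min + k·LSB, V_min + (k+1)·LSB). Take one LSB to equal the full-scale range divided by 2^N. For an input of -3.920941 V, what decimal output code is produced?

Range = 9.3 − (-9.3) = 18.6 V. LSB = 18.6 V / 2^16 ≈ 283.8 µV.
(V_in − V_min) × 2^16/range = (-3.920941 − (-9.3)) × 65536/18.6 = 18952.796.
Floor → code = 18952.

18952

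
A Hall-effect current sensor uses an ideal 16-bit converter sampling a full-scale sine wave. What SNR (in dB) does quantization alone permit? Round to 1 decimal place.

98.1 dB

SNR = 6.02·16 + 1.76 = 98.08 dB.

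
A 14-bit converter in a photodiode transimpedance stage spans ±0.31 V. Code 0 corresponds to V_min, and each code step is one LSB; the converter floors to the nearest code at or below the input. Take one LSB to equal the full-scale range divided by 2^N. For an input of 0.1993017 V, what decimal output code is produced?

13458

The full-scale span is 0.31 − (-0.31) = 0.62 V. LSB = 0.62 V / 2^14 ≈ 37.84 µV.
V_in − V_min = 0.1993017 − (-0.31) = 0.5093017 V.
Divide by LSB: 0.5093017 × 16384/0.62 = 13458.7081.
Truncating gives code 13458.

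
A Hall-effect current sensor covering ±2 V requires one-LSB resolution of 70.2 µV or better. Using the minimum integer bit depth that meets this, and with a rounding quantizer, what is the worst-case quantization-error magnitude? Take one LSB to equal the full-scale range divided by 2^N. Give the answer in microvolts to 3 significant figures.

30.5 µV

The full-scale span is 2 − (-2) = 4 V.
Levels needed ≥ 4/70.2 µV = 56980. 2^16 = 65536 suffices, so N_min = 16.
Step size = 4/65536 V = 61.035 µV.
Max error for round-to-nearest is LSB/2 = 30.5 µV.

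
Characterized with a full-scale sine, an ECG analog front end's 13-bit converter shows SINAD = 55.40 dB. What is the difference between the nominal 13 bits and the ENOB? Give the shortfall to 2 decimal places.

4.09 bits

ENOB = (SINAD − 1.76)/6.02 = (55.40 − 1.76)/6.02 = 8.9103 bits.
Lost resolution: 13 − 8.9103 = 4.0897 bits.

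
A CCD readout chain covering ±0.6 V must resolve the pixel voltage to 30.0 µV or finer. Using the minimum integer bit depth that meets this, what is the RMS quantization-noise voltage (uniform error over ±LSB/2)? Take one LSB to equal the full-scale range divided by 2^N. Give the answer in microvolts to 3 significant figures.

The full-scale span is 0.6 − (-0.6) = 1.2 V.
Required number of levels: 1.2/30.0 µV = 40000; smallest N with 2^N ≥ that is 16.
LSB = 1.2 V / 2^16 = 18.311 µV.
σ_q = LSB/√12 = 18.311 µV/3.4641 = 5.29 µV.

5.29 µV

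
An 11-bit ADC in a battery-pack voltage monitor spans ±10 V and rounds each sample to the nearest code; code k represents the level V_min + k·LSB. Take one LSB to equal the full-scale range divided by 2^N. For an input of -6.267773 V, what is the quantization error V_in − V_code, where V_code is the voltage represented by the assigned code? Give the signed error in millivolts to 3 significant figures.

+1.76 mV

Full-scale range = 10 V − (-10 V) = 20 V. LSB = 20 V / 2^11 ≈ 9.766 mV.
Position in LSBs: (-6.267773 − (-10)) × 2048/20 = 382.1800; rounding gives k = 382.
Reconstructed level: -10 + 382 × 20/2048 V = -6.269531250 V.
Error = V_in − V_code = -6.267773 − (-6.269531250) = +1.76 mV.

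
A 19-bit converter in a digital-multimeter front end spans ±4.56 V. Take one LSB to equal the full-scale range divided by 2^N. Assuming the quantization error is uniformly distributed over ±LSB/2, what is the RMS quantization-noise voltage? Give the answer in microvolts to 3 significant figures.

The full-scale span is 4.56 − (-4.56) = 9.12 V.
Step size = 9.12/524288 V = 17.395 µV.
σ_q = LSB/√12 = 17.395 µV/3.4641 = 5.02 µV.

5.02 µV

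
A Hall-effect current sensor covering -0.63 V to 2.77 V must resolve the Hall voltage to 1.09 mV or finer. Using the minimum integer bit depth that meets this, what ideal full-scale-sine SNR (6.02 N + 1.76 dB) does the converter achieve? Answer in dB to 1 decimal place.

Range = 2.77 − (-0.63) = 3.4 V.
Required number of levels: 3.4/1.09 mV = 3119.3; smallest N with 2^N ≥ that is 12.
6.02(12) + 1.76 = 74.00 dB.

74.0 dB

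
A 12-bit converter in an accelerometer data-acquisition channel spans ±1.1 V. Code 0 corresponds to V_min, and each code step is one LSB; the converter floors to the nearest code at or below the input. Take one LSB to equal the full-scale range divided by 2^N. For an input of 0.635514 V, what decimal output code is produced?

The full-scale span is 1.1 − (-1.1) = 2.2 V. LSB = 2.2 V / 2^12 ≈ 0.5371 mV.
(V_in − V_min) × 2^12/range = (0.635514 − (-1.1)) × 4096/2.2 = 3231.212.
Floor → code = 3231.

3231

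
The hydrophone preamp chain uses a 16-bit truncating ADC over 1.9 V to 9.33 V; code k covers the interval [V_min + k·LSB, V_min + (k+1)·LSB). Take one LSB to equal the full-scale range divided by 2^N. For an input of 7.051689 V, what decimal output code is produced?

Full-scale range = 9.33 V − (1.9 V) = 7.43 V. LSB = 7.43 V / 2^16 ≈ 113.4 µV.
code = ⌊(V_in − V_min)/LSB⌋ = ⌊(V_in − V_min) × 2^16 / range⌋
     = ⌊(7.051689 − (1.9)) × 65536 / 7.43⌋ = ⌊5.151689 × 65536/7.43⌋
     = ⌊45440.254⌋ = 45440.

45440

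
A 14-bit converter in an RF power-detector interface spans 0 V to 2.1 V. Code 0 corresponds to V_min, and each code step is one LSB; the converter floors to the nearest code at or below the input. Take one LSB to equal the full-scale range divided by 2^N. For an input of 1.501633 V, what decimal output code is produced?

11715

Full-scale range = 2.1 V. LSB = 2.1 V / 2^14 ≈ 128.2 µV.
(V_in − V_min) × 2^14/range = (1.501633 − (0)) × 16384/2.1 = 11715.598.
Floor → code = 11715.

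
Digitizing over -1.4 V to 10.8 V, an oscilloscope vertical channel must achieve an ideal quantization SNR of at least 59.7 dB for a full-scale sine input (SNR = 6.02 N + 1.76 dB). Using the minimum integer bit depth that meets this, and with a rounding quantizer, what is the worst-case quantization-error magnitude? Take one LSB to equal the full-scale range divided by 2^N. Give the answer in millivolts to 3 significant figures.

5.96 mV

Full-scale range = 10.8 V − (-1.4 V) = 12.2 V.
Solving 6.02 N ≥ 59.7 − 1.76: N ≥ 9.625. Round up → N = 10.
LSB = 12.2 V / 2^10 = 11.914 mV.
|e|_max = LSB/2 = 5.96 mV.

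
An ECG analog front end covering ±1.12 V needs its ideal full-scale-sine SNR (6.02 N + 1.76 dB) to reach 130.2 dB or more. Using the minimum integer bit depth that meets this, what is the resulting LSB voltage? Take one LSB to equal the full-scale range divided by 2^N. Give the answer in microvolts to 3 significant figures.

0.534 µV

Range = 1.12 − (-1.12) = 2.24 V.
6.02 N + 1.76 ≥ 130.2 gives N ≥ 21.336, so the minimum integer is 22.
LSB = 2.24 V / 2^22 = 0.534 µV.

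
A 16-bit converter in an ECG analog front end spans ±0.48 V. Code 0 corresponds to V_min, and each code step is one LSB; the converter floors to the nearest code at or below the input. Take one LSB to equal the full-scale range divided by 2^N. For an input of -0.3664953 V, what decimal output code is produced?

7748

Full-scale range = 0.48 V − (-0.48 V) = 0.96 V. LSB = 0.96 V / 2^16 ≈ 14.65 µV.
code = ⌊(V_in − V_min)/LSB⌋ = ⌊(V_in − V_min) × 2^16 / range⌋
     = ⌊(-0.3664953 − (-0.48)) × 65536 / 0.96⌋ = ⌊0.1135047 × 65536/0.96⌋
     = ⌊7748.588⌋ = 7748.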